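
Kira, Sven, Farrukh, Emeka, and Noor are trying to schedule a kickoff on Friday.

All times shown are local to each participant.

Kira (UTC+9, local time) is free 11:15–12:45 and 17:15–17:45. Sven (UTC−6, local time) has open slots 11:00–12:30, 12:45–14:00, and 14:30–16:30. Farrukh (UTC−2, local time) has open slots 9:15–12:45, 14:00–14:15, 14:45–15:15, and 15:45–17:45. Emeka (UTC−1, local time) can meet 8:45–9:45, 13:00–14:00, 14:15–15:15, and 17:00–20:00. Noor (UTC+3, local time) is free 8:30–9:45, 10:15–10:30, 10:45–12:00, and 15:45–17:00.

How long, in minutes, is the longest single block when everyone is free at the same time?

Kira → UTC: 02:15–03:45, 08:15–08:45.
Sven → UTC: 17:00–18:30, 18:45–20:00, 20:30–22:30.
Farrukh → UTC: 11:15–14:45, 16:00–16:15, 16:45–17:15, 17:45–19:45.
Emeka → UTC: 09:45–10:45, 14:00–15:00, 15:15–16:15, 18:00–21:00.
Noor → UTC: 05:30–06:45, 07:15–07:30, 07:45–09:00, 12:45–14:00.
Kira ∩ Sven: (none).
Kira ∩ Sven ∩ Farrukh: (none).
Kira ∩ Sven ∩ Farrukh ∩ Emeka: (none).
Kira ∩ Sven ∩ Farrukh ∩ Emeka ∩ Noor: (none).
No common window.

0 minutes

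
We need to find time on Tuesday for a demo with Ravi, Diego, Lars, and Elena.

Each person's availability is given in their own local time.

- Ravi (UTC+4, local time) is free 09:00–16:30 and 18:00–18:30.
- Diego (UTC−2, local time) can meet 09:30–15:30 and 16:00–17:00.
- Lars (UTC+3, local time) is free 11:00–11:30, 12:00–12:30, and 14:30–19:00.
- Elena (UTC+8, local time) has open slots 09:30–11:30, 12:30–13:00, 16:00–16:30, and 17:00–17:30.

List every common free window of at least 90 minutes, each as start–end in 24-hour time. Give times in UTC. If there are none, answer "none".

Ravi → UTC: 05:00–12:30, 14:00–14:30.
Diego → UTC: 11:30–17:30, 18:00–19:00.
Lars → UTC: 08:00–08:30, 09:00–09:30, 11:30–16:00.
Elena → UTC: 01:30–03:30, 04:30–05:00, 08:00–08:30, 09:00–09:30.
Ravi ∩ Diego: 11:30–12:30, 14:00–14:30.
Ravi ∩ Diego ∩ Lars: 11:30–12:30, 14:00–14:30.
Ravi ∩ Diego ∩ Lars ∩ Elena: (none).
Windows ≥ 90 min: (none).

none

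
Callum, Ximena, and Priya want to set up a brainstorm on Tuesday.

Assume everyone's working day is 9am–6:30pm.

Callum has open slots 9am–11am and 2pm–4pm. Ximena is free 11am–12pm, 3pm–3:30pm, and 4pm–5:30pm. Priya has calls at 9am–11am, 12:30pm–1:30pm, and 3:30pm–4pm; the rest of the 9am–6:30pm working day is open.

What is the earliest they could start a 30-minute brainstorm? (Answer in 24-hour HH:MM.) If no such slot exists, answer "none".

Priya free within 09:00–18:30: 11:00–12:30, 13:30–15:30, 16:00–18:30.
Callum ∩ Ximena: 15:00–15:30.
Callum ∩ Ximena ∩ Priya: 15:00–15:30.
Windows ≥ 30 min: 15:00–15:30.
Earliest such window starts at 15:00.

15:00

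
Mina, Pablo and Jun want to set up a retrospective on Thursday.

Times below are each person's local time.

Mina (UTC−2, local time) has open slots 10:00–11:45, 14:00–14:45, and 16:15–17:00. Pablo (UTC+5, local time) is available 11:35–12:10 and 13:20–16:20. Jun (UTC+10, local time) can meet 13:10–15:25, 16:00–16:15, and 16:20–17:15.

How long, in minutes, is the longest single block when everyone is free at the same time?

0 minutes

Mina → UTC: 12:00–13:45, 16:00–16:45, 18:15–19:00.
Pablo → UTC: 06:35–07:10, 08:20–11:20.
Jun → UTC: 03:10–05:25, 06:00–06:15, 06:20–07:15.
Mina ∩ Pablo: (none).
Mina ∩ Pablo ∩ Jun: (none).
No common window.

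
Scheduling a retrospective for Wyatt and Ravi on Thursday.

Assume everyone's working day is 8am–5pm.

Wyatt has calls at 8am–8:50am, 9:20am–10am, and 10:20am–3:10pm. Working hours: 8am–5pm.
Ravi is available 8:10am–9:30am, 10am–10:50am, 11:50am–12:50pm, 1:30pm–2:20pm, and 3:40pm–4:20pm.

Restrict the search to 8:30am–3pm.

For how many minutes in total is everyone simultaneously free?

Wyatt free within 08:00–17:00: 08:50–09:20, 10:00–10:20, 15:10–17:00.
Wyatt ∩ Ravi: 08:50–09:20, 10:00–10:20, 15:40–16:20.
Restricted to 08:30–15:00: 08:50–09:20, 10:00–10:20.
Total common minutes: 30 + 20 = 50.

50 minutes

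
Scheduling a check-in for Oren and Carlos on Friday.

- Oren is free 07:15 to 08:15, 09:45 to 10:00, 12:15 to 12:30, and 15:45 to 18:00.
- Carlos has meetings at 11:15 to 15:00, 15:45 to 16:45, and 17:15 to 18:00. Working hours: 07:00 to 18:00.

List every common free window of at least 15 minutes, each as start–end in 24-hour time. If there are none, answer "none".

Carlos free within 07:00–18:00: 07:00–11:15, 15:00–15:45, 16:45–17:15.
Oren ∩ Carlos: 07:15–08:15, 09:45–10:00, 16:45–17:15.
Windows ≥ 15 min: 07:15–08:15, 09:45–10:00, 16:45–17:15.

07:15–08:15, 09:45–10:00, 16:45–17:15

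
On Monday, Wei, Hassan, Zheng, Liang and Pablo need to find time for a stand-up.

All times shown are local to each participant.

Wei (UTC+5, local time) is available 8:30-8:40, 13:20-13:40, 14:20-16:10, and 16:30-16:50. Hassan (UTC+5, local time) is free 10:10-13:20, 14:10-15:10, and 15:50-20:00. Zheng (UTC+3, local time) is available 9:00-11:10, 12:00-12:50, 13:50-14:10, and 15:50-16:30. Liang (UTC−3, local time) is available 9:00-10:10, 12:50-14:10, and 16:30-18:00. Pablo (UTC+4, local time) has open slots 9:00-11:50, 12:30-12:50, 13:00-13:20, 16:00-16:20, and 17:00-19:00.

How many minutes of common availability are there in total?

0 minutes

Wei → UTC: 03:30–03:40, 08:20–08:40, 09:20–11:10, 11:30–11:50.
Hassan → UTC: 05:10–08:20, 09:10–10:10, 10:50–15:00.
Zheng → UTC: 06:00–08:10, 09:00–09:50, 10:50–11:10, 12:50–13:30.
Liang → UTC: 12:00–13:10, 15:50–17:10, 19:30–21:00.
Pablo → UTC: 05:00–07:50, 08:30–08:50, 09:00–09:20, 12:00–12:20, 13:00–15:00.
Wei ∩ Hassan: 09:20–10:10, 10:50–11:10, 11:30–11:50.
Wei ∩ Hassan ∩ Zheng: 09:20–09:50, 10:50–11:10.
Wei ∩ Hassan ∩ Zheng ∩ Liang: (none).
Wei ∩ Hassan ∩ Zheng ∩ Liang ∩ Pablo: (none).
Total common minutes: 0.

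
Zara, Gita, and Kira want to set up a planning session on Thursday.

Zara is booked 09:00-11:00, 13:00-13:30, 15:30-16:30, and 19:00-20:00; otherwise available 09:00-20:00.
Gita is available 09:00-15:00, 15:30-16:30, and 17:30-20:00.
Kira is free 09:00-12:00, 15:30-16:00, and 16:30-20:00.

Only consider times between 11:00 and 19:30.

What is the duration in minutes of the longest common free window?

90 minutes

Zara free within 09:00–20:00: 11:00–13:00, 13:30–15:30, 16:30–19:00.
Zara ∩ Gita: 11:00–13:00, 13:30–15:00, 17:30–19:00.
Zara ∩ Gita ∩ Kira: 11:00–12:00, 17:30–19:00.
Restricted to 11:00–19:30: 11:00–12:00, 17:30–19:00.
Common window lengths: 60, 90 min; longest is 90.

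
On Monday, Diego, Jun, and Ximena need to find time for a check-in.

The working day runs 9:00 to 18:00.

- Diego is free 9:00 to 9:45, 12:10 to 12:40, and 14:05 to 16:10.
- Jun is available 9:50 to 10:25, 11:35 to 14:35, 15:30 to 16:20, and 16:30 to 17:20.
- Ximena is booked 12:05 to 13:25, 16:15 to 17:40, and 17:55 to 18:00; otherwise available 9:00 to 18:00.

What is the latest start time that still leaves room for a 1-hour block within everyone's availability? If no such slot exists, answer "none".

Ximena free within 09:00–18:00: 09:00–12:05, 13:25–16:15, 17:40–17:55.
Diego ∩ Jun: 12:10–12:40, 14:05–14:35, 15:30–16:10.
Diego ∩ Jun ∩ Ximena: 14:05–14:35, 15:30–16:10.
Windows ≥ 60 min: (none).

none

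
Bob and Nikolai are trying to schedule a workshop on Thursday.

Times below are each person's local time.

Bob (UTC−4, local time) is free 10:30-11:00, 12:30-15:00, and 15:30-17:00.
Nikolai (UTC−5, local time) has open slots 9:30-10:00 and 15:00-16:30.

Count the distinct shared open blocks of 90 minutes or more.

0

Bob → UTC: 14:30–15:00, 16:30–19:00, 19:30–21:00.
Nikolai → UTC: 14:30–15:00, 20:00–21:30.
Bob ∩ Nikolai: 14:30–15:00, 20:00–21:00.
Windows ≥ 90 min: (none).
That's 0 windows.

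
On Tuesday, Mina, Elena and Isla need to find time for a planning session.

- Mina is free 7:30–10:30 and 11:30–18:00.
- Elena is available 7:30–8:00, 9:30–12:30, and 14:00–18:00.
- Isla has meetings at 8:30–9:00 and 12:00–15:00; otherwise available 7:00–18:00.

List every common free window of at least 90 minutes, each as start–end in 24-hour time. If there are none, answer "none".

15:00–18:00

Isla free within 07:00–18:00: 07:00–08:30, 09:00–12:00, 15:00–18:00.
Mina ∩ Elena: 07:30–08:00, 09:30–10:30, 11:30–12:30, 14:00–18:00.
Mina ∩ Elena ∩ Isla: 07:30–08:00, 09:30–10:30, 11:30–12:00, 15:00–18:00.
Windows ≥ 90 min: 15:00–18:00.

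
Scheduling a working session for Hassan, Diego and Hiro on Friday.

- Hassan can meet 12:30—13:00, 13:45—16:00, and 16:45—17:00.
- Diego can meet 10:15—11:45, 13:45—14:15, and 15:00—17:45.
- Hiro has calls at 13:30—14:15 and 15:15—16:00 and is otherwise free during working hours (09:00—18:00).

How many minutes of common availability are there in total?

Hiro free within 09:00–18:00: 09:00–13:30, 14:15–15:15, 16:00–18:00.
Hassan ∩ Diego: 13:45–14:15, 15:00–16:00, 16:45–17:00.
Hassan ∩ Diego ∩ Hiro: 15:00–15:15, 16:45–17:00.
Total common minutes: 15 + 15 = 30.

30 minutes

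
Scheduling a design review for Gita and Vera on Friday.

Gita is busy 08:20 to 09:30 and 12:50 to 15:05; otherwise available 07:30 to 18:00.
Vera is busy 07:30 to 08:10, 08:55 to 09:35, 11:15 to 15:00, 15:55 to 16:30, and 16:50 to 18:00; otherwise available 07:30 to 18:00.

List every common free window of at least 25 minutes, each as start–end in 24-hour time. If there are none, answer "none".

Gita free within 07:30–18:00: 07:30–08:20, 09:30–12:50, 15:05–18:00.
Vera free within 07:30–18:00: 08:10–08:55, 09:35–11:15, 15:00–15:55, 16:30–16:50.
Gita ∩ Vera: 08:10–08:20, 09:35–11:15, 15:05–15:55, 16:30–16:50.
Windows ≥ 25 min: 09:35–11:15, 15:05–15:55.

09:35–11:15, 15:05–15:55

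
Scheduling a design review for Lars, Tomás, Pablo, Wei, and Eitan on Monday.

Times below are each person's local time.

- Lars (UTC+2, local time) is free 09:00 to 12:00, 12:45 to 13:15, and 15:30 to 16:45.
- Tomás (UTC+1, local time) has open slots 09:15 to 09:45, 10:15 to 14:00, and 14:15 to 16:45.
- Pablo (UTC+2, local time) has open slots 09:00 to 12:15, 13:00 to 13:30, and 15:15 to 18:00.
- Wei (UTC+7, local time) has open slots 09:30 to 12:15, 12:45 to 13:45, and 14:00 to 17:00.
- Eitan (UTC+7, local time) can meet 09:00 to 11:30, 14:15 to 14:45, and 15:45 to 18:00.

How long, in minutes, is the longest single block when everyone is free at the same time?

Lars → UTC: 07:00–10:00, 10:45–11:15, 13:30–14:45.
Tomás → UTC: 08:15–08:45, 09:15–13:00, 13:15–15:45.
Pablo → UTC: 07:00–10:15, 11:00–11:30, 13:15–16:00.
Wei → UTC: 02:30–05:15, 05:45–06:45, 07:00–10:00.
Eitan → UTC: 02:00–04:30, 07:15–07:45, 08:45–11:00.
Lars ∩ Tomás: 08:15–08:45, 09:15–10:00, 10:45–11:15, 13:30–14:45.
Lars ∩ Tomás ∩ Pablo: 08:15–08:45, 09:15–10:00, 11:00–11:15, 13:30–14:45.
Lars ∩ Tomás ∩ Pablo ∩ Wei: 08:15–08:45, 09:15–10:00.
Lars ∩ Tomás ∩ Pablo ∩ Wei ∩ Eitan: 09:15–10:00.
Single common window of 45 minutes.

45 minutes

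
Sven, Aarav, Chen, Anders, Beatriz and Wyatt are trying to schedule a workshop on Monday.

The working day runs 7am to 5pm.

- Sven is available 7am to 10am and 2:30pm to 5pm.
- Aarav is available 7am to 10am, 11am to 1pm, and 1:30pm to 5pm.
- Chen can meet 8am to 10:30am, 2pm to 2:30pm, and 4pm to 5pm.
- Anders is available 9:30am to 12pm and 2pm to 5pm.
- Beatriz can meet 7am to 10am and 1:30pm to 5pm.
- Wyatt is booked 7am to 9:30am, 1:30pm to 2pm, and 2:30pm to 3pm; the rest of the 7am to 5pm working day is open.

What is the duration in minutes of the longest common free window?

Wyatt free within 07:00–17:00: 09:30–13:30, 14:00–14:30, 15:00–17:00.
Sven ∩ Aarav: 07:00–10:00, 14:30–17:00.
Sven ∩ Aarav ∩ Chen: 08:00–10:00, 16:00–17:00.
Sven ∩ Aarav ∩ Chen ∩ Anders: 09:30–10:00, 16:00–17:00.
Sven ∩ Aarav ∩ Chen ∩ Anders ∩ Beatriz: 09:30–10:00, 16:00–17:00.
Sven ∩ Aarav ∩ Chen ∩ Anders ∩ Beatriz ∩ Wyatt: 09:30–10:00, 16:00–17:00.
Common window lengths: 30, 60 min; longest is 60.

60 minutes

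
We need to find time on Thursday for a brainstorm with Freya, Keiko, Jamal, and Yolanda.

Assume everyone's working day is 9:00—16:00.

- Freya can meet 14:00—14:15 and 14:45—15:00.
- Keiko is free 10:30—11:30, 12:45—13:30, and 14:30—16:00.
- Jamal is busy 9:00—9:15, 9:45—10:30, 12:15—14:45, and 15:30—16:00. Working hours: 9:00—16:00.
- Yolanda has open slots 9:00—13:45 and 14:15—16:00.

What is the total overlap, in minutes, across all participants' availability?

Jamal free within 09:00–16:00: 09:15–09:45, 10:30–12:15, 14:45–15:30.
Freya ∩ Keiko: 14:45–15:00.
Freya ∩ Keiko ∩ Jamal: 14:45–15:00.
Freya ∩ Keiko ∩ Jamal ∩ Yolanda: 14:45–15:00.
Total common minutes: 15.

15 minutes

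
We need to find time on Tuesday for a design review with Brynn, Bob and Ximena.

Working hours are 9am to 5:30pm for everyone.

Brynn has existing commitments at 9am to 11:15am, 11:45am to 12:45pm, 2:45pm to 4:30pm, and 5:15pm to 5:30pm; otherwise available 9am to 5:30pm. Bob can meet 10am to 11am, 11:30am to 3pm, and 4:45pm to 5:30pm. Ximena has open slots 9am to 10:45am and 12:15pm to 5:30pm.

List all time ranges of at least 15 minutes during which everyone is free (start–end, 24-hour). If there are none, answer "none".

12:45–14:45, 16:45–17:15

Brynn free within 09:00–17:30: 11:15–11:45, 12:45–14:45, 16:30–17:15.
Brynn ∩ Bob: 11:30–11:45, 12:45–14:45, 16:45–17:15.
Brynn ∩ Bob ∩ Ximena: 12:45–14:45, 16:45–17:15.
Windows ≥ 15 min: 12:45–14:45, 16:45–17:15.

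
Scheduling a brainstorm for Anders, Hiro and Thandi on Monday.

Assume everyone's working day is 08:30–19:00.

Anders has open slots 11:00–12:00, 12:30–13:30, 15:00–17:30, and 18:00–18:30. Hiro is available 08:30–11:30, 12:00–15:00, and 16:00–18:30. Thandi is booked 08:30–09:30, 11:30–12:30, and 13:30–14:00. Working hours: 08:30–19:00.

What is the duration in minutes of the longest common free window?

90 minutes

Thandi free within 08:30–19:00: 09:30–11:30, 12:30–13:30, 14:00–19:00.
Anders ∩ Hiro: 11:00–11:30, 12:30–13:30, 16:00–17:30, 18:00–18:30.
Anders ∩ Hiro ∩ Thandi: 11:00–11:30, 12:30–13:30, 16:00–17:30, 18:00–18:30.
Common window lengths: 30, 60, 90, 30 min; longest is 90.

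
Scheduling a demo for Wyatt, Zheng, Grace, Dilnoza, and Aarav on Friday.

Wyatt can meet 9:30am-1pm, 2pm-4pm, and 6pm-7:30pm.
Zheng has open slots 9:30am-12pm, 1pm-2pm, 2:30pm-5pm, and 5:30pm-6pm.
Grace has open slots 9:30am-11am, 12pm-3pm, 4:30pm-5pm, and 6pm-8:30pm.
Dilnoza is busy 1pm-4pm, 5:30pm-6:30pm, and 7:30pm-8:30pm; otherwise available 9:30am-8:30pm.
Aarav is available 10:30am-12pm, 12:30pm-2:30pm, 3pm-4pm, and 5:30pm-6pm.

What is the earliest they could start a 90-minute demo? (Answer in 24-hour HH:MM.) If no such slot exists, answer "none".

none

Dilnoza free within 09:30–20:30: 09:30–13:00, 16:00–17:30, 18:30–19:30.
Wyatt ∩ Zheng: 09:30–12:00, 14:30–16:00.
Wyatt ∩ Zheng ∩ Grace: 09:30–11:00, 14:30–15:00.
Wyatt ∩ Zheng ∩ Grace ∩ Dilnoza: 09:30–11:00.
Wyatt ∩ Zheng ∩ Grace ∩ Dilnoza ∩ Aarav: 10:30–11:00.
Windows ≥ 90 min: (none).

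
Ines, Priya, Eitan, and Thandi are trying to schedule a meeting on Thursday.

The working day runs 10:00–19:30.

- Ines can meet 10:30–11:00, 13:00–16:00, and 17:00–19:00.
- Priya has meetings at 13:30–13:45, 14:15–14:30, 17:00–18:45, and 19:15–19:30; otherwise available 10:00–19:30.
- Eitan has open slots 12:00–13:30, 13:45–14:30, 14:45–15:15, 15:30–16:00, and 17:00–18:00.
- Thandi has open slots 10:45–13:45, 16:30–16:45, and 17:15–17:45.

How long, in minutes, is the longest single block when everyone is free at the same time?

Priya free within 10:00–19:30: 10:00–13:30, 13:45–14:15, 14:30–17:00, 18:45–19:15.
Ines ∩ Priya: 10:30–11:00, 13:00–13:30, 13:45–14:15, 14:30–16:00, 18:45–19:00.
Ines ∩ Priya ∩ Eitan: 13:00–13:30, 13:45–14:15, 14:45–15:15, 15:30–16:00.
Ines ∩ Priya ∩ Eitan ∩ Thandi: 13:00–13:30.
Single common window of 30 minutes.

30 minutes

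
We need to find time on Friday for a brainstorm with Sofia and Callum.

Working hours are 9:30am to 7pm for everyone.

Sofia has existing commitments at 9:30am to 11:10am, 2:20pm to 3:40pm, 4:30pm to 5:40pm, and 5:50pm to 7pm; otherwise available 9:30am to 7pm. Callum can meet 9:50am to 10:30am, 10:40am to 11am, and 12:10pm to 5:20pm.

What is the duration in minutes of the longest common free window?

130 minutes

Sofia free within 09:30–19:00: 11:10–14:20, 15:40–16:30, 17:40–17:50.
Sofia ∩ Callum: 12:10–14:20, 15:40–16:30.
Common window lengths: 130, 50 min; longest is 130.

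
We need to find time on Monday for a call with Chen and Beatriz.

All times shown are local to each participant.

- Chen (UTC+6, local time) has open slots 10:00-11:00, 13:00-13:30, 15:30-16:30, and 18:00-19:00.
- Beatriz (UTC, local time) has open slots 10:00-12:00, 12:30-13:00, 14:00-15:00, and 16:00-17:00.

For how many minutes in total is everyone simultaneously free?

60 minutes

Chen → UTC: 04:00–05:00, 07:00–07:30, 09:30–10:30, 12:00–13:00.
Beatriz → UTC: 10:00–12:00, 12:30–13:00, 14:00–15:00, 16:00–17:00.
Chen ∩ Beatriz: 10:00–10:30, 12:30–13:00.
Total common minutes: 30 + 30 = 60.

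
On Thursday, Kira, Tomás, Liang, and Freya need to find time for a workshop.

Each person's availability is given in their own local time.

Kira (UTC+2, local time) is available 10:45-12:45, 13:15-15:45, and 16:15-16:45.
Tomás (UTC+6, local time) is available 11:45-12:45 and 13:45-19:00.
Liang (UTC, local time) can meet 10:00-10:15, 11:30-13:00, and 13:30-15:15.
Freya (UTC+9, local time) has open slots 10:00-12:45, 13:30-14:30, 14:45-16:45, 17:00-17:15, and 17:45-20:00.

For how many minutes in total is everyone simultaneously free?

Kira → UTC: 08:45–10:45, 11:15–13:45, 14:15–14:45.
Tomás → UTC: 05:45–06:45, 07:45–13:00.
Liang → UTC: 10:00–10:15, 11:30–13:00, 13:30–15:15.
Freya → UTC: 01:00–03:45, 04:30–05:30, 05:45–07:45, 08:00–08:15, 08:45–11:00.
Kira ∩ Tomás: 08:45–10:45, 11:15–13:00.
Kira ∩ Tomás ∩ Liang: 10:00–10:15, 11:30–13:00.
Kira ∩ Tomás ∩ Liang ∩ Freya: 10:00–10:15.
Total common minutes: 15.

15 minutes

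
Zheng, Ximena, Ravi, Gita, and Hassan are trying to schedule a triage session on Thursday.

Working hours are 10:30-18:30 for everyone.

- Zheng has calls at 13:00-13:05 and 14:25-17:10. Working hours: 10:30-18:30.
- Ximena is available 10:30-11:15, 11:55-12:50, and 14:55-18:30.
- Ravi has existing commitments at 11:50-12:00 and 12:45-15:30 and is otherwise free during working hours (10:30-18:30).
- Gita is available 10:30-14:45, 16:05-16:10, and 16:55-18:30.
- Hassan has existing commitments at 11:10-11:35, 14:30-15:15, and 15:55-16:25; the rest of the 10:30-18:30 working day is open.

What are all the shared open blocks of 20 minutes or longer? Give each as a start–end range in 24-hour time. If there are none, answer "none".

Zheng free within 10:30–18:30: 10:30–13:00, 13:05–14:25, 17:10–18:30.
Ravi free within 10:30–18:30: 10:30–11:50, 12:00–12:45, 15:30–18:30.
Hassan free within 10:30–18:30: 10:30–11:10, 11:35–14:30, 15:15–15:55, 16:25–18:30.
Zheng ∩ Ximena: 10:30–11:15, 11:55–12:50, 17:10–18:30.
Zheng ∩ Ximena ∩ Ravi: 10:30–11:15, 12:00–12:45, 17:10–18:30.
Zheng ∩ Ximena ∩ Ravi ∩ Gita: 10:30–11:15, 12:00–12:45, 17:10–18:30.
Zheng ∩ Ximena ∩ Ravi ∩ Gita ∩ Hassan: 10:30–11:10, 12:00–12:45, 17:10–18:30.
Windows ≥ 20 min: 10:30–11:10, 12:00–12:45, 17:10–18:30.

10:30–11:10, 12:00–12:45, 17:10–18:30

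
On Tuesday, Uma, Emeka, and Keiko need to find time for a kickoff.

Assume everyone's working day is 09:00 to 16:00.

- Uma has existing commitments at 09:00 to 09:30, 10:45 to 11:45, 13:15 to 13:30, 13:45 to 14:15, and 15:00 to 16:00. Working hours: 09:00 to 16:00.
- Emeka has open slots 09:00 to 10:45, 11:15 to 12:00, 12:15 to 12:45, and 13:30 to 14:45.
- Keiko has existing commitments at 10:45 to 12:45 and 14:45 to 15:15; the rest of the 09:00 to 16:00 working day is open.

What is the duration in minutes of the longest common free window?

Uma free within 09:00–16:00: 09:30–10:45, 11:45–13:15, 13:30–13:45, 14:15–15:00.
Keiko free within 09:00–16:00: 09:00–10:45, 12:45–14:45, 15:15–16:00.
Uma ∩ Emeka: 09:30–10:45, 11:45–12:00, 12:15–12:45, 13:30–13:45, 14:15–14:45.
Uma ∩ Emeka ∩ Keiko: 09:30–10:45, 13:30–13:45, 14:15–14:45.
Common window lengths: 75, 15, 30 min; longest is 75.

75 minutes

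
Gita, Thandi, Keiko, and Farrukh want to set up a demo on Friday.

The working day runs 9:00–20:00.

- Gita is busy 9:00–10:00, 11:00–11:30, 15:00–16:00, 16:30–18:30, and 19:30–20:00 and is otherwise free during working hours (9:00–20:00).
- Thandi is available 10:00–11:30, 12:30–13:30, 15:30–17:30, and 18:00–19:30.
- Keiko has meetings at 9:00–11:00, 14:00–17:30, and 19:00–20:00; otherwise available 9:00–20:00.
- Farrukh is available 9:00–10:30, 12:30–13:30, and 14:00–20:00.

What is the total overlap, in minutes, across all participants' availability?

Gita free within 09:00–20:00: 10:00–11:00, 11:30–15:00, 16:00–16:30, 18:30–19:30.
Keiko free within 09:00–20:00: 11:00–14:00, 17:30–19:00.
Gita ∩ Thandi: 10:00–11:00, 12:30–13:30, 16:00–16:30, 18:30–19:30.
Gita ∩ Thandi ∩ Keiko: 12:30–13:30, 18:30–19:00.
Gita ∩ Thandi ∩ Keiko ∩ Farrukh: 12:30–13:30, 18:30–19:00.
Total common minutes: 60 + 30 = 90.

90 minutes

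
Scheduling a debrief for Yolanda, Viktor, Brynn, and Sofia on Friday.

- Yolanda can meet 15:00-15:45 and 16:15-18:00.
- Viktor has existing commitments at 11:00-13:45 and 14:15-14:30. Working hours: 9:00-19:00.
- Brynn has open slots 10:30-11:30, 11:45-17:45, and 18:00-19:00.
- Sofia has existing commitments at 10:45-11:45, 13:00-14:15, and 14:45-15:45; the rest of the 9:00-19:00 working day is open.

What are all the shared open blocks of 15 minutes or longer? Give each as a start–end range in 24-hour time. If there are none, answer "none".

Viktor free within 09:00–19:00: 09:00–11:00, 13:45–14:15, 14:30–19:00.
Sofia free within 09:00–19:00: 09:00–10:45, 11:45–13:00, 14:15–14:45, 15:45–19:00.
Yolanda ∩ Viktor: 15:00–15:45, 16:15–18:00.
Yolanda ∩ Viktor ∩ Brynn: 15:00–15:45, 16:15–17:45.
Yolanda ∩ Viktor ∩ Brynn ∩ Sofia: 16:15–17:45.
Windows ≥ 15 min: 16:15–17:45.

16:15–17:45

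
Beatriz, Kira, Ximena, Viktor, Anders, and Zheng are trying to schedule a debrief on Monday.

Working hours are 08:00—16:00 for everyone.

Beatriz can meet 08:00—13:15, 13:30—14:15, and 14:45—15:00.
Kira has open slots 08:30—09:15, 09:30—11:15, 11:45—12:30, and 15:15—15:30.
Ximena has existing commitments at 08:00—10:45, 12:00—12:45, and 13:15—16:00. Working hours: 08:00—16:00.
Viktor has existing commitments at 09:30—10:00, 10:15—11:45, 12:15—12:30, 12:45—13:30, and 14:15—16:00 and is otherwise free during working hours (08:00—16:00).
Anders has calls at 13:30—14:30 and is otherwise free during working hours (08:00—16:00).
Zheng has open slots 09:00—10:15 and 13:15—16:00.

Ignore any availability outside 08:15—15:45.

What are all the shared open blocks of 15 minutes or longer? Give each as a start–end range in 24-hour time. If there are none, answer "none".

none

Ximena free within 08:00–16:00: 10:45–12:00, 12:45–13:15.
Viktor free within 08:00–16:00: 08:00–09:30, 10:00–10:15, 11:45–12:15, 12:30–12:45, 13:30–14:15.
Anders free within 08:00–16:00: 08:00–13:30, 14:30–16:00.
Beatriz ∩ Kira: 08:30–09:15, 09:30–11:15, 11:45–12:30.
Beatriz ∩ Kira ∩ Ximena: 10:45–11:15, 11:45–12:00.
Beatriz ∩ Kira ∩ Ximena ∩ Viktor: 11:45–12:00.
Beatriz ∩ Kira ∩ Ximena ∩ Viktor ∩ Anders: 11:45–12:00.
Beatriz ∩ Kira ∩ Ximena ∩ Viktor ∩ Anders ∩ Zheng: (none).
Restricted to 08:15–15:45: (none).
Windows ≥ 15 min: (none).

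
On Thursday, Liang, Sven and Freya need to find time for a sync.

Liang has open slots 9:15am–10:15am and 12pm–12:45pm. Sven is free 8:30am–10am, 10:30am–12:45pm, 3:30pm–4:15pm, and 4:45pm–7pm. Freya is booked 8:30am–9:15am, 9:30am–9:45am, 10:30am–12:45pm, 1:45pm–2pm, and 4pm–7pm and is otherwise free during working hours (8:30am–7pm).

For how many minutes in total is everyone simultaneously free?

30 minutes

Freya free within 08:30–19:00: 09:15–09:30, 09:45–10:30, 12:45–13:45, 14:00–16:00.
Liang ∩ Sven: 09:15–10:00, 12:00–12:45.
Liang ∩ Sven ∩ Freya: 09:15–09:30, 09:45–10:00.
Total common minutes: 15 + 15 = 30.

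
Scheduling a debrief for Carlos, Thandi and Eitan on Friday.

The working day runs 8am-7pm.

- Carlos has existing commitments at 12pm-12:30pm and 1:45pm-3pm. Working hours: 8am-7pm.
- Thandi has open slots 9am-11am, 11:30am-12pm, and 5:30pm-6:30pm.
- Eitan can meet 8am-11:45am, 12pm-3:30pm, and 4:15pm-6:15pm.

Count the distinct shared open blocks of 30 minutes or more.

2

Carlos free within 08:00–19:00: 08:00–12:00, 12:30–13:45, 15:00–19:00.
Carlos ∩ Thandi: 09:00–11:00, 11:30–12:00, 17:30–18:30.
Carlos ∩ Thandi ∩ Eitan: 09:00–11:00, 11:30–11:45, 17:30–18:15.
Windows ≥ 30 min: 09:00–11:00, 17:30–18:15.
That's 2 windows.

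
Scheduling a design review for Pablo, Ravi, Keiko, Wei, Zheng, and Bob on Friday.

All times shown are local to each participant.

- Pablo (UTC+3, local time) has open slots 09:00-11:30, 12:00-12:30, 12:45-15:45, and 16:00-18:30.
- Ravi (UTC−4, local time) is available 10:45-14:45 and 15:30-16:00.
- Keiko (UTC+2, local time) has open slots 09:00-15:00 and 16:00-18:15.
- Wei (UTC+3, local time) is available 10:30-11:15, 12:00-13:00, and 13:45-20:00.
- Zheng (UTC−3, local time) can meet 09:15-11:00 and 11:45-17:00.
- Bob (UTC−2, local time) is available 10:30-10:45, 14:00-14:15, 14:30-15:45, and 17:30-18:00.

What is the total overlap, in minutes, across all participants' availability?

0 minutes

Pablo → UTC: 06:00–08:30, 09:00–09:30, 09:45–12:45, 13:00–15:30.
Ravi → UTC: 14:45–18:45, 19:30–20:00.
Keiko → UTC: 07:00–13:00, 14:00–16:15.
Wei → UTC: 07:30–08:15, 09:00–10:00, 10:45–17:00.
Zheng → UTC: 12:15–14:00, 14:45–20:00.
Bob → UTC: 12:30–12:45, 16:00–16:15, 16:30–17:45, 19:30–20:00.
Pablo ∩ Ravi: 14:45–15:30.
Pablo ∩ Ravi ∩ Keiko: 14:45–15:30.
Pablo ∩ Ravi ∩ Keiko ∩ Wei: 14:45–15:30.
Pablo ∩ Ravi ∩ Keiko ∩ Wei ∩ Zheng: 14:45–15:30.
Pablo ∩ Ravi ∩ Keiko ∩ Wei ∩ Zheng ∩ Bob: (none).
Total common minutes: 0.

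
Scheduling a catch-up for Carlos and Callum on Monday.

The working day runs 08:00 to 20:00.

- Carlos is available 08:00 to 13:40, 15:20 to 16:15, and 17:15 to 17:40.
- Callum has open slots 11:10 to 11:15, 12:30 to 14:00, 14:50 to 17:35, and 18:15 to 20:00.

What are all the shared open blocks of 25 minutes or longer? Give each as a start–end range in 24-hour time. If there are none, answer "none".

Carlos ∩ Callum: 11:10–11:15, 12:30–13:40, 15:20–16:15, 17:15–17:35.
Windows ≥ 25 min: 12:30–13:40, 15:20–16:15.

12:30–13:40, 15:20–16:15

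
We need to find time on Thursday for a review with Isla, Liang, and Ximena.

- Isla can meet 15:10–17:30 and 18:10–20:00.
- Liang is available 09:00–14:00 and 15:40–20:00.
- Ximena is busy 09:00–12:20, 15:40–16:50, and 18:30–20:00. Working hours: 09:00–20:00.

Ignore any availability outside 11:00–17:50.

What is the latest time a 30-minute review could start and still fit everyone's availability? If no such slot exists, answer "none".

17:00

Ximena free within 09:00–20:00: 12:20–15:40, 16:50–18:30.
Isla ∩ Liang: 15:40–17:30, 18:10–20:00.
Isla ∩ Liang ∩ Ximena: 16:50–17:30, 18:10–18:30.
Restricted to 11:00–17:50: 16:50–17:30.
Windows ≥ 30 min: 16:50–17:30.
Latest start in the last window 16:50–17:30 is 17:30 − 30 min = 17:00.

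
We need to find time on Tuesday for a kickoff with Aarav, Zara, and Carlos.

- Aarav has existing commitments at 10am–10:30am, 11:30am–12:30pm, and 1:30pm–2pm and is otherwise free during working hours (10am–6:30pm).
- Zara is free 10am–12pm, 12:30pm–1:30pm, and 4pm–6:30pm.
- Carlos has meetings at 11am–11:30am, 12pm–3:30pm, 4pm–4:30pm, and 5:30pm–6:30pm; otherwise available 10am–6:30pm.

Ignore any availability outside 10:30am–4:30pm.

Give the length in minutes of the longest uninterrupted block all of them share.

Aarav free within 10:00–18:30: 10:30–11:30, 12:30–13:30, 14:00–18:30.
Carlos free within 10:00–18:30: 10:00–11:00, 11:30–12:00, 15:30–16:00, 16:30–17:30.
Aarav ∩ Zara: 10:30–11:30, 12:30–13:30, 16:00–18:30.
Aarav ∩ Zara ∩ Carlos: 10:30–11:00, 16:30–17:30.
Restricted to 10:30–16:30: 10:30–11:00.
Single common window of 30 minutes.

30 minutes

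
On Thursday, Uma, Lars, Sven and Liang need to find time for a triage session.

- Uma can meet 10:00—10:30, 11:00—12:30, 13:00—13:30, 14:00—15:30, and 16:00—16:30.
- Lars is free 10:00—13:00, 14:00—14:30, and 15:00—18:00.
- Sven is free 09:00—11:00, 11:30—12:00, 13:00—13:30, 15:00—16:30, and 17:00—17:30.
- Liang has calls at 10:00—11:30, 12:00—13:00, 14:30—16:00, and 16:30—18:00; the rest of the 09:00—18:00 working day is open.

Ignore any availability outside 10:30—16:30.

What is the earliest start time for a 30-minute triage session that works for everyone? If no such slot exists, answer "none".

Liang free within 09:00–18:00: 09:00–10:00, 11:30–12:00, 13:00–14:30, 16:00–16:30.
Uma ∩ Lars: 10:00–10:30, 11:00–12:30, 14:00–14:30, 15:00–15:30, 16:00–16:30.
Uma ∩ Lars ∩ Sven: 10:00–10:30, 11:30–12:00, 15:00–15:30, 16:00–16:30.
Uma ∩ Lars ∩ Sven ∩ Liang: 11:30–12:00, 16:00–16:30.
Restricted to 10:30–16:30: 11:30–12:00, 16:00–16:30.
Windows ≥ 30 min: 11:30–12:00, 16:00–16:30.
Earliest such window starts at 11:30.

11:30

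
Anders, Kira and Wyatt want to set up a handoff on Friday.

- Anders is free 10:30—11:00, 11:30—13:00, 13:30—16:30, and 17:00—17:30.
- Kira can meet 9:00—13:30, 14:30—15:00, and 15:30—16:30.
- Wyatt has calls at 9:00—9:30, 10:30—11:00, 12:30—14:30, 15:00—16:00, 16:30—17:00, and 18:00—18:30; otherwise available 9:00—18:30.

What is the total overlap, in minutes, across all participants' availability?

Wyatt free within 09:00–18:30: 09:30–10:30, 11:00–12:30, 14:30–15:00, 16:00–16:30, 17:00–18:00.
Anders ∩ Kira: 10:30–11:00, 11:30–13:00, 14:30–15:00, 15:30–16:30.
Anders ∩ Kira ∩ Wyatt: 11:30–12:30, 14:30–15:00, 16:00–16:30.
Total common minutes: 60 + 30 + 30 = 120.

120 minutes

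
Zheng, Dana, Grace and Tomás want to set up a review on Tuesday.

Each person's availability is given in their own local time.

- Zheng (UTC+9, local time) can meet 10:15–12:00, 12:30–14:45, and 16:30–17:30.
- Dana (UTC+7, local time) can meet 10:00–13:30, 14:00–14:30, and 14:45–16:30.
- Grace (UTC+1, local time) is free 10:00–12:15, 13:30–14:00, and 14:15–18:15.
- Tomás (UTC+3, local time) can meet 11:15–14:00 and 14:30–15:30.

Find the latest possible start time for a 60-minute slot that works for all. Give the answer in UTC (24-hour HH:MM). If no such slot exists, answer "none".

none

Zheng → UTC: 01:15–03:00, 03:30–05:45, 07:30–08:30.
Dana → UTC: 03:00–06:30, 07:00–07:30, 07:45–09:30.
Grace → UTC: 09:00–11:15, 12:30–13:00, 13:15–17:15.
Tomás → UTC: 08:15–11:00, 11:30–12:30.
Zheng ∩ Dana: 03:30–05:45, 07:45–08:30.
Zheng ∩ Dana ∩ Grace: (none).
Zheng ∩ Dana ∩ Grace ∩ Tomás: (none).
Windows ≥ 60 min: (none).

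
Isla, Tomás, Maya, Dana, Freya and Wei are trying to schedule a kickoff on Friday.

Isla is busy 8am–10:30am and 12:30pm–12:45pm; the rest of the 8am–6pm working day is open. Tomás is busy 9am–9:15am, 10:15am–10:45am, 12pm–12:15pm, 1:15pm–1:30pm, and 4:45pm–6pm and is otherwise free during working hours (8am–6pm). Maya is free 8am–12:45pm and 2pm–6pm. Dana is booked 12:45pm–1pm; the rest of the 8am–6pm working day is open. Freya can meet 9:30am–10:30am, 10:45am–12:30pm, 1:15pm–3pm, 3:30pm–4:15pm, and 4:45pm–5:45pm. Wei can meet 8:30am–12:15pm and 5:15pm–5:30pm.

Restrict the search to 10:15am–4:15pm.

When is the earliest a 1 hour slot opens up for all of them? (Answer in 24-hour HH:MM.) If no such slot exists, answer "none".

Isla free within 08:00–18:00: 10:30–12:30, 12:45–18:00.
Tomás free within 08:00–18:00: 08:00–09:00, 09:15–10:15, 10:45–12:00, 12:15–13:15, 13:30–16:45.
Dana free within 08:00–18:00: 08:00–12:45, 13:00–18:00.
Isla ∩ Tomás: 10:45–12:00, 12:15–12:30, 12:45–13:15, 13:30–16:45.
Isla ∩ Tomás ∩ Maya: 10:45–12:00, 12:15–12:30, 14:00–16:45.
Isla ∩ Tomás ∩ Maya ∩ Dana: 10:45–12:00, 12:15–12:30, 14:00–16:45.
Isla ∩ Tomás ∩ Maya ∩ Dana ∩ Freya: 10:45–12:00, 12:15–12:30, 14:00–15:00, 15:30–16:15.
Isla ∩ Tomás ∩ Maya ∩ Dana ∩ Freya ∩ Wei: 10:45–12:00.
Restricted to 10:15–16:15: 10:45–12:00.
Windows ≥ 60 min: 10:45–12:00.
Earliest such window starts at 10:45.

10:45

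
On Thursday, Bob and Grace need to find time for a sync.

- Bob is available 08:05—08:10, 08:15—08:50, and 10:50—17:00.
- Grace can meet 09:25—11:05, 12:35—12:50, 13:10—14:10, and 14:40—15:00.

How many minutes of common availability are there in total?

110 minutes

Bob ∩ Grace: 10:50–11:05, 12:35–12:50, 13:10–14:10, 14:40–15:00.
Total common minutes: 15 + 15 + 60 + 20 = 110.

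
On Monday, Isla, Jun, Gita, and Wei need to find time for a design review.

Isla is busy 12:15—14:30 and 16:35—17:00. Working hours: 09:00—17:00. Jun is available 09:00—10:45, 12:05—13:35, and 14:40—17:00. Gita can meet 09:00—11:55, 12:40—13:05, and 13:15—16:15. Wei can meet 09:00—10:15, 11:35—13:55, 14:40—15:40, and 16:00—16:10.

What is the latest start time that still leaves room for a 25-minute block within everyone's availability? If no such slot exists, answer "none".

15:15

Isla free within 09:00–17:00: 09:00–12:15, 14:30–16:35.
Isla ∩ Jun: 09:00–10:45, 12:05–12:15, 14:40–16:35.
Isla ∩ Jun ∩ Gita: 09:00–10:45, 14:40–16:15.
Isla ∩ Jun ∩ Gita ∩ Wei: 09:00–10:15, 14:40–15:40, 16:00–16:10.
Windows ≥ 25 min: 09:00–10:15, 14:40–15:40.
Latest start in the last window 14:40–15:40 is 15:40 − 25 min = 15:15.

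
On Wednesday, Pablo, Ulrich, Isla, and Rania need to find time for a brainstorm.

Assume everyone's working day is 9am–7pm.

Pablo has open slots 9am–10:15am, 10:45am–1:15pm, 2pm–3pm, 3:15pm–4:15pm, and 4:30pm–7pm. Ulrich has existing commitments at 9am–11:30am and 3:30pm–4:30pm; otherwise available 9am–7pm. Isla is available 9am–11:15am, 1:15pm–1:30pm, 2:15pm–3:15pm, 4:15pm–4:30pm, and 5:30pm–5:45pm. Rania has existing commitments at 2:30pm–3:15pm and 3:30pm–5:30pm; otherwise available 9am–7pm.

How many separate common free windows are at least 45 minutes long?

0

Ulrich free within 09:00–19:00: 11:30–15:30, 16:30–19:00.
Rania free within 09:00–19:00: 09:00–14:30, 15:15–15:30, 17:30–19:00.
Pablo ∩ Ulrich: 11:30–13:15, 14:00–15:00, 15:15–15:30, 16:30–19:00.
Pablo ∩ Ulrich ∩ Isla: 14:15–15:00, 17:30–17:45.
Pablo ∩ Ulrich ∩ Isla ∩ Rania: 14:15–14:30, 17:30–17:45.
Windows ≥ 45 min: (none).
That's 0 windows.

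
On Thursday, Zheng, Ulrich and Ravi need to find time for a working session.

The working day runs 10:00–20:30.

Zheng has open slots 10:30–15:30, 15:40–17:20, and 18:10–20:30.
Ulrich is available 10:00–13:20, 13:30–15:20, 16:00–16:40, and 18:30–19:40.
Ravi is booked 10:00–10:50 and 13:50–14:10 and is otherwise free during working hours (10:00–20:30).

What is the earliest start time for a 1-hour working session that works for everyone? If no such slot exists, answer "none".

Ravi free within 10:00–20:30: 10:50–13:50, 14:10–20:30.
Zheng ∩ Ulrich: 10:30–13:20, 13:30–15:20, 16:00–16:40, 18:30–19:40.
Zheng ∩ Ulrich ∩ Ravi: 10:50–13:20, 13:30–13:50, 14:10–15:20, 16:00–16:40, 18:30–19:40.
Windows ≥ 60 min: 10:50–13:20, 14:10–15:20, 18:30–19:40.
Earliest such window starts at 10:50.

10:50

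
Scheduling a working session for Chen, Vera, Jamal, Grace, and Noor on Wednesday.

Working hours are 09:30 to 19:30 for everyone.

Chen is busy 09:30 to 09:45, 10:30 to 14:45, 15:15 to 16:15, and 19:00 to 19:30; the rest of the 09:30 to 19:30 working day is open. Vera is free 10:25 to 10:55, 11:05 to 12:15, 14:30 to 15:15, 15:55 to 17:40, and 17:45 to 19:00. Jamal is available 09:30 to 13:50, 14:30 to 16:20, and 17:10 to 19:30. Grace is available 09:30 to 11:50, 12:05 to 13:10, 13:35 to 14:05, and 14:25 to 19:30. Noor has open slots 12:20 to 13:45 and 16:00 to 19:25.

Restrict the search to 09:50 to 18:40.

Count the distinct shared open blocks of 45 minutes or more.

1

Chen free within 09:30–19:30: 09:45–10:30, 14:45–15:15, 16:15–19:00.
Chen ∩ Vera: 10:25–10:30, 14:45–15:15, 16:15–17:40, 17:45–19:00.
Chen ∩ Vera ∩ Jamal: 10:25–10:30, 14:45–15:15, 16:15–16:20, 17:10–17:40, 17:45–19:00.
Chen ∩ Vera ∩ Jamal ∩ Grace: 10:25–10:30, 14:45–15:15, 16:15–16:20, 17:10–17:40, 17:45–19:00.
Chen ∩ Vera ∩ Jamal ∩ Grace ∩ Noor: 16:15–16:20, 17:10–17:40, 17:45–19:00.
Restricted to 09:50–18:40: 16:15–16:20, 17:10–17:40, 17:45–18:40.
Windows ≥ 45 min: 17:45–18:40.
That's 1 window.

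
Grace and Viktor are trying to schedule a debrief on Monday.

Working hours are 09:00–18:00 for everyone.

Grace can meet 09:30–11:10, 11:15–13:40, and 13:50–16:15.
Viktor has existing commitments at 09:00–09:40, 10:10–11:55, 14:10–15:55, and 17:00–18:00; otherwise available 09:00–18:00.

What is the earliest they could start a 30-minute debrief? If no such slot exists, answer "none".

Viktor free within 09:00–18:00: 09:40–10:10, 11:55–14:10, 15:55–17:00.
Grace ∩ Viktor: 09:40–10:10, 11:55–13:40, 13:50–14:10, 15:55–16:15.
Windows ≥ 30 min: 09:40–10:10, 11:55–13:40.
Earliest such window starts at 09:40.

09:40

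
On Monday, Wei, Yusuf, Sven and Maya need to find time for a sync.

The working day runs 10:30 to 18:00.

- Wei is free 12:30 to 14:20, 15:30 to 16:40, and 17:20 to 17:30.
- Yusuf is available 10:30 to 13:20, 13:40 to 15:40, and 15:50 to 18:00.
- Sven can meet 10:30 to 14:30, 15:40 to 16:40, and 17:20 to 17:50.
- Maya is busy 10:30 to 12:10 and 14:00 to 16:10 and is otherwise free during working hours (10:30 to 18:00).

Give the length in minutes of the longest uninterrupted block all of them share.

Maya free within 10:30–18:00: 12:10–14:00, 16:10–18:00.
Wei ∩ Yusuf: 12:30–13:20, 13:40–14:20, 15:30–15:40, 15:50–16:40, 17:20–17:30.
Wei ∩ Yusuf ∩ Sven: 12:30–13:20, 13:40–14:20, 15:50–16:40, 17:20–17:30.
Wei ∩ Yusuf ∩ Sven ∩ Maya: 12:30–13:20, 13:40–14:00, 16:10–16:40, 17:20–17:30.
Common window lengths: 50, 20, 30, 10 min; longest is 50.

50 minutes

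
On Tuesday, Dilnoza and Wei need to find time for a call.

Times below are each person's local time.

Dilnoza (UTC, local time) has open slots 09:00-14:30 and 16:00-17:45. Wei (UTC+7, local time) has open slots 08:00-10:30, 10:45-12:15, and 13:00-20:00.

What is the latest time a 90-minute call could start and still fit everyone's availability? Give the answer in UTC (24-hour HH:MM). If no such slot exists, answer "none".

11:30

Dilnoza → UTC: 09:00–14:30, 16:00–17:45.
Wei → UTC: 01:00–03:30, 03:45–05:15, 06:00–13:00.
Dilnoza ∩ Wei: 09:00–13:00.
Windows ≥ 90 min: 09:00–13:00.
Latest start in the last window 09:00–13:00 is 13:00 − 90 min = 11:30.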